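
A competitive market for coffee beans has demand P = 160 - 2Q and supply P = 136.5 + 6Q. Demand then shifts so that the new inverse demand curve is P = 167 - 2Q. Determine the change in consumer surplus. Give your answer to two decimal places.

Initial equilibrium: Q_0 = 2.9375, P_0 = 154.125; CS_0 = (1/2)(2.9375)(5.875) = 8.6289, PS_0 = (1/2)(2.9375)(17.625) = 25.8867.
New equilibrium: 167 - 2Q = 136.5 + 6Q gives Q_1 = 3.8125, P_1 = 159.375; CS_1 = 14.5352, PS_1 = 43.6055.
Change in consumer surplus = 14.5352 - 8.6289 = 5.9062.

5.91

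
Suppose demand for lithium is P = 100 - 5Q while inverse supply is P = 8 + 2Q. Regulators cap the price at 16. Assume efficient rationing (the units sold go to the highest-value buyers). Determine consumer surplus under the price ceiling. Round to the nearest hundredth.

Free-market equilibrium: 100 - 5Q = 8 + 2Q gives Q* = 13.1429, P* = 34.2857.
At the ceiling price 16, quantity supplied is (16 - 8)/2 = 4; supply is the short side, so Q = 4 trades at P = 16.
The demand price at Q = 4 is 80. CS is the trapezoid between demand and 16 over [0, 4]: (1/2)[(100 - 16) + (80 - 16)](4) = 296.

296.00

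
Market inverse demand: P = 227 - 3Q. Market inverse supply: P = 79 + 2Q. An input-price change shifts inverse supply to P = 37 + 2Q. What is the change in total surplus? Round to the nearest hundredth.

Initial equilibrium: Q_0 = 29.6, P_0 = 138.2; CS_0 = (1/2)(29.6)(88.8) = 1314.24, PS_0 = (1/2)(29.6)(59.2) = 876.16.
New equilibrium: 227 - 3Q = 37 + 2Q gives Q_1 = 38, P_1 = 113; CS_1 = 2166, PS_1 = 1444.
Change in total surplus = (2166 + 1444) - (1314.24 + 876.16) = 1419.6.

1419.60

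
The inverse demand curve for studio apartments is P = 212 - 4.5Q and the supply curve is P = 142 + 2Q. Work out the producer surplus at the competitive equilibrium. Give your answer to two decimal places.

115.98

Equilibrium: 212 - 4.5Q = 142 + 2Q, so Q* = 10.7692 and P* = 163.5385.
The supply curve's price intercept is 142, so PS = (1/2)(Q*)(P* - 142) = (1/2)(10.7692)(21.5385) = 115.9763.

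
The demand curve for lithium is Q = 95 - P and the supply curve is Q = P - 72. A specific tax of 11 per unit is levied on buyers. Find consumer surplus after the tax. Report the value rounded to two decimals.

Rewriting demand in inverse form: P = 95 - Q.
Rewriting supply in inverse form: P = 72 + Q.
Without the tax, 95 - Q = 72 + Q so Q* = 11.5 and P* = 83.5.
With the tax, buyers' net willingness to pay falls by 11: (95 - 11) - Q = 72 + Q, so Q_t = 6. Buyers pay P_b = 89; sellers receive P_s = P_b - 11 = 78.
CS = (1/2)(Q_t)(95 - P_b) = (1/2)(6)(6) = 18.

18.00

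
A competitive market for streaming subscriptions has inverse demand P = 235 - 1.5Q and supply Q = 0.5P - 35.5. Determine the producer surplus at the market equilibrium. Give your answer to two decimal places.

Rewriting supply in inverse form: P = 71 + 2Q.
Equilibrium: 235 - 1.5Q = 71 + 2Q, so Q* = 46.8571 and P* = 164.7143.
PS is the area between P* and the supply curve from 0 to Q*: (1/2)(46.8571)(93.7143) = 2195.5918.

2195.59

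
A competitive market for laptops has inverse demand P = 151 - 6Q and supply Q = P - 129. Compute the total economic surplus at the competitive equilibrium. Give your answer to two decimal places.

34.57

Rewriting supply in inverse form: P = 129 + Q.
Set 151 - 6Q = 129 + Q, which gives 22 = 7Q, so Q* = 3.1429 and P* = 151 - 6(3.1429) = 132.1429.
Total surplus is the full triangle between the curves from 0 to Q*: (1/2)(3.1429)(151 - 129) = 34.5714.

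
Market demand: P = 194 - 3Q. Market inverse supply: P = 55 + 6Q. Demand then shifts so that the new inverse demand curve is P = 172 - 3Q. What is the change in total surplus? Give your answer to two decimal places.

Initial equilibrium: Q_0 = 15.4444, P_0 = 147.6667; CS_0 = (1/2)(15.4444)(46.3333) = 357.7963, PS_0 = (1/2)(15.4444)(92.6667) = 715.5926.
New equilibrium: 172 - 3Q = 55 + 6Q gives Q_1 = 13, P_1 = 133; CS_1 = 253.5, PS_1 = 507.
Change in total surplus = (253.5 + 507) - (357.7963 + 715.5926) = -312.8889.

-312.89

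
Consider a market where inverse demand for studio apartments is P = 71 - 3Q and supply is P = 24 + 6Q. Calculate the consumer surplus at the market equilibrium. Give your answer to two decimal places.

40.91

Setting demand equal to supply, 47 = 9Q, so Q* = 5.2222 and P* = 55.3333.
CS is the area between the demand curve and P* from 0 to Q*: (1/2)(5.2222)(15.6667) = 40.9074.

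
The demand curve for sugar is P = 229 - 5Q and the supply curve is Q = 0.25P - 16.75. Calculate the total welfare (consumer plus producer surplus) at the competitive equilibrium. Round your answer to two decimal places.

Rewriting supply in inverse form: P = 67 + 4Q.
Set 229 - 5Q = 67 + 4Q, which gives 162 = 9Q, so Q* = 18 and P* = 229 - 5(18) = 139.
Total surplus is the full triangle between the curves from 0 to Q*: (1/2)(18)(229 - 67) = 1458.

1458.00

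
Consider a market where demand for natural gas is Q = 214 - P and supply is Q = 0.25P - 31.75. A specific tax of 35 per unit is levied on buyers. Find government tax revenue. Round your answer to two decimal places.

Rewriting demand in inverse form: P = 214 - Q.
Rewriting supply in inverse form: P = 127 + 4Q.
Pre-tax equilibrium: 214 - Q = 127 + 4Q gives Q* = 17.4, P* = 196.6.
With the tax, buyers' net willingness to pay falls by 35: (214 - 35) - Q = 127 + 4Q, so Q_t = 10.4. Buyers pay P_b = 203.6; sellers receive P_s = P_b - 35 = 168.6.
Revenue is the tax times quantity traded: 35 x 10.4 = 364.

364.00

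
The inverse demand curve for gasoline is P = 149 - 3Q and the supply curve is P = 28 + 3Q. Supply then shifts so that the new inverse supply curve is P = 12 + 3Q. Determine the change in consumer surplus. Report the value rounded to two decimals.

Initial equilibrium: Q_0 = 20.1667, P_0 = 88.5; CS_0 = (1/2)(20.1667)(60.5) = 610.0417, PS_0 = (1/2)(20.1667)(60.5) = 610.0417.
New equilibrium: 149 - 3Q = 12 + 3Q gives Q_1 = 22.8333, P_1 = 80.5; CS_1 = 782.0417, PS_1 = 782.0417.
Change in consumer surplus = 782.0417 - 610.0417 = 172.

172.00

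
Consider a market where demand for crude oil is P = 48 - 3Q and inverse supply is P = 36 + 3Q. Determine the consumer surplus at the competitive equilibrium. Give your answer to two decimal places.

6.00

Setting demand equal to supply, 12 = 6Q, so Q* = 2 and P* = 42.
CS is the area between the demand curve and P* from 0 to Q*: (1/2)(2)(6) = 6.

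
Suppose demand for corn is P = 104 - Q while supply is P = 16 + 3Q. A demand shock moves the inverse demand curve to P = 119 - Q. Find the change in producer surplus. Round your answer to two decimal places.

Initial equilibrium: Q_0 = 22, P_0 = 82; CS_0 = (1/2)(22)(22) = 242, PS_0 = (1/2)(22)(66) = 726.
New equilibrium: 119 - Q = 16 + 3Q gives Q_1 = 25.75, P_1 = 93.25; CS_1 = 331.5312, PS_1 = 994.5938.
Change in producer surplus = 994.5938 - 726 = 268.5938.

268.59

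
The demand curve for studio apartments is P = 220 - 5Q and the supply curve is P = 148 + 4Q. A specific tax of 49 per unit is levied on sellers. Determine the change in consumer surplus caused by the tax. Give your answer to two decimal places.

-143.67

Without the tax, 220 - 5Q = 148 + 4Q so Q* = 8 and P* = 180.
A tax on sellers shifts supply up by 49: 220 - 5Q = 148 + 4Q + 49, so Q_t = 2.5556. Buyers pay P_b = 207.2222; sellers receive P_s = P_b - 49 = 158.2222.
Consumers lose the trapezoid between P* and P_b out to Q_t plus the triangle from Q_t to Q*: change in CS = 16.3272 - 160 = -143.6728.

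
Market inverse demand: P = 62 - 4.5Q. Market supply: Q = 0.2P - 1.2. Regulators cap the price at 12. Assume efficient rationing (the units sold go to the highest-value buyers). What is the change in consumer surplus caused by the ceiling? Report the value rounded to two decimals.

-21.42

Rewriting supply in inverse form: P = 6 + 5Q.
Free-market equilibrium: 62 - 4.5Q = 6 + 5Q gives Q* = 5.8947, P* = 35.4737.
At the ceiling price 12, quantity supplied is (12 - 6)/5 = 1.2; supply is the short side, so Q = 1.2 trades at P = 12.
CS goes from (1/2)(5.8947)(26.5263) = 78.1828 to 56.76 (computed as (62 - 12)(1.2) - (1/2)(4.5)(1.2)^2), a change of -21.4228.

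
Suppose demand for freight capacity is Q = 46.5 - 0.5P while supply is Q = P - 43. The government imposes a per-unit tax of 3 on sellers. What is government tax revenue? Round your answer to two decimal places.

47.00

Rewriting demand in inverse form: P = 93 - 2Q.
Rewriting supply in inverse form: P = 43 + Q.
Pre-tax equilibrium: 93 - 2Q = 43 + Q gives Q* = 16.6667, P* = 59.6667.
With the tax, sellers need 3 more per unit: 93 - 2Q = 43 + Q + 3, so Q_t = 15.6667. Buyers pay P_b = 61.6667; sellers receive P_s = P_b - 3 = 58.6667.
Tax revenue = t x Q_t = 3 x 15.6667 = 47.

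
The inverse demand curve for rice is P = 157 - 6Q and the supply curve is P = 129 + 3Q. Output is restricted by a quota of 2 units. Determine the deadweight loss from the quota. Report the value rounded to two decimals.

Without the quota, 157 - 6Q = 129 + 3Q gives Q* = 3.1111.
At Q = 2 the demand price is 157 - 6(2) = 145 and the supply price is 129 + 3(2) = 135.
DWL = (1/2)(gap between curves at 2) x (Q* - 2) = (1/2)(10)(1.1111) = 5.5556.

5.56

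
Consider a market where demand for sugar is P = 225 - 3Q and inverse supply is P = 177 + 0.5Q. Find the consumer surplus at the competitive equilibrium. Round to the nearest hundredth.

282.12

Setting demand equal to supply, 48 = 3.5Q, so Q* = 13.7143 and P* = 183.8571.
Consumer surplus is the triangle under demand above P*: (1/2)(13.7143)(225 - 183.8571) = (1/2)(13.7143)(41.1429) = 282.1224.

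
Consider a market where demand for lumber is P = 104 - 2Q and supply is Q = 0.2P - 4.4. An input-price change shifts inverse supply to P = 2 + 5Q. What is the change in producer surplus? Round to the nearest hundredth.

Rewriting supply in inverse form: P = 22 + 5Q.
Initial equilibrium: Q_0 = 11.7143, P_0 = 80.5714; CS_0 = (1/2)(11.7143)(23.4286) = 137.2245, PS_0 = (1/2)(11.7143)(58.5714) = 343.0612.
New equilibrium: 104 - 2Q = 2 + 5Q gives Q_1 = 14.5714, P_1 = 74.8571; CS_1 = 212.3265, PS_1 = 530.8163.
Change in producer surplus = 530.8163 - 343.0612 = 187.7551.

187.76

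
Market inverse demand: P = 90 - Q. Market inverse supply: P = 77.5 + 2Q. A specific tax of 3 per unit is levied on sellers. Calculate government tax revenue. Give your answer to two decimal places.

Pre-tax equilibrium: 90 - Q = 77.5 + 2Q gives Q* = 4.1667, P* = 85.8333.
A tax on sellers shifts supply up by 3: 90 - Q = 77.5 + 2Q + 3, so Q_t = 3.1667. Buyers pay P_b = 86.8333; sellers receive P_s = P_b - 3 = 83.8333.
Revenue is the tax times quantity traded: 3 x 3.1667 = 9.5.

9.50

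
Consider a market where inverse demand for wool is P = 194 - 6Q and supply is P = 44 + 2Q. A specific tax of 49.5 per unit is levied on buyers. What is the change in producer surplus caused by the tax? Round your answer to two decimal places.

Pre-tax equilibrium: 194 - 6Q = 44 + 2Q gives Q* = 18.75, P* = 81.5.
A tax on buyers shifts demand down by 49.5: (194 - 49.5) - 6Q = 44 + 2Q, so Q_t = 12.5625. Buyers pay P_b = 118.625; sellers receive P_s = P_b - 49.5 = 69.125.
Producers lose the trapezoid between P_s and P* out to Q_t plus the triangle from Q_t to Q*: change in PS = 157.8164 - 351.5625 = -193.7461.

-193.75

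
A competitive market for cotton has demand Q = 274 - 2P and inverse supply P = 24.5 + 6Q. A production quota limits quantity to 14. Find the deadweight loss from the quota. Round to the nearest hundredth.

Rewriting demand in inverse form: P = 137 - 0.5Q.
Unrestricted equilibrium: Q* = (137 - 24.5)/(0.5 + 6) = 17.3077.
At Q = 14 the demand price is 137 - 0.5(14) = 130 and the supply price is 24.5 + 6(14) = 108.5.
DWL = (1/2)(gap between curves at 14) x (Q* - 14) = (1/2)(21.5)(3.3077) = 35.5577.

35.56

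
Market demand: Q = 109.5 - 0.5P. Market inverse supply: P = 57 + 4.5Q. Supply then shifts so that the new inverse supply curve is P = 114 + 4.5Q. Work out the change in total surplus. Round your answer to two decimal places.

-1170.69

Rewriting demand in inverse form: P = 219 - 2Q.
Initial equilibrium: Q_0 = 24.9231, P_0 = 169.1538; CS_0 = (1/2)(24.9231)(49.8462) = 621.1598, PS_0 = (1/2)(24.9231)(112.1538) = 1397.6095.
New equilibrium: 219 - 2Q = 114 + 4.5Q gives Q_1 = 16.1538, P_1 = 186.6923; CS_1 = 260.9467, PS_1 = 587.1302.
Change in total surplus = (260.9467 + 587.1302) - (621.1598 + 1397.6095) = -1170.6923.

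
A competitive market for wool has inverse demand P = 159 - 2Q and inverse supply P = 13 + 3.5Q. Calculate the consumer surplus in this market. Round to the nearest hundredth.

Setting demand equal to supply, 146 = 5.5Q, so Q* = 26.5455 and P* = 105.9091.
Consumer surplus is the triangle under demand above P*: (1/2)(26.5455)(159 - 105.9091) = (1/2)(26.5455)(53.0909) = 704.6612.

704.66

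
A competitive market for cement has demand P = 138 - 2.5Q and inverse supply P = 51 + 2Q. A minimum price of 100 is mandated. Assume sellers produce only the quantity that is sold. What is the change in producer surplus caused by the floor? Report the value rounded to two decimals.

Without the control, 138 - 2.5Q = 51 + 2Q so Q* = 19.3333 and P* = 89.6667.
At the floor price 100, quantity demanded is (138 - 100)/2.5 = 15.2; demand is the short side, so Q = 15.2 trades at P = 100.
PS goes from (1/2)(19.3333)(38.6667) = 373.7778 to 513.76 (computed as (100 - 51)(15.2) - (1/2)(2)(15.2)^2), a change of 139.9822.

139.98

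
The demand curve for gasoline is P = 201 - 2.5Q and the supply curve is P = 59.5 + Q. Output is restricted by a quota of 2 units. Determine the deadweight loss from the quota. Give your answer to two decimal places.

Unrestricted equilibrium: Q* = (201 - 59.5)/(2.5 + 1) = 40.4286.
At Q = 2 the demand price is 201 - 2.5(2) = 196 and the supply price is 59.5 + (2) = 61.5.
DWL = (1/2)(gap between curves at 2) x (Q* - 2) = (1/2)(134.5)(38.4286) = 2584.3214.

2584.32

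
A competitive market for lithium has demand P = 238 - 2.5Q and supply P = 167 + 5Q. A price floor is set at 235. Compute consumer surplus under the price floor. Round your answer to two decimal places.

Free-market equilibrium: 238 - 2.5Q = 167 + 5Q gives Q* = 9.4667, P* = 214.3333.
At the floor price 235, quantity demanded is (238 - 235)/2.5 = 1.2; demand is the short side, so Q = 1.2 trades at P = 235.
CS is the triangle under demand above 235: (1/2)(1.2)(238 - 235) = 1.8.

1.80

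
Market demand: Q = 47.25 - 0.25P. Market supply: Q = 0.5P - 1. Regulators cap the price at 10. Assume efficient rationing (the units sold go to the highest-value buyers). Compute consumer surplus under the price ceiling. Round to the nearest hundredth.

Rewriting demand in inverse form: P = 189 - 4Q.
Rewriting supply in inverse form: P = 2 + 2Q.
Without the control, 189 - 4Q = 2 + 2Q so Q* = 31.1667 and P* = 64.3333.
At the ceiling price 10, quantity supplied is (10 - 2)/2 = 4; supply is the short side, so Q = 4 trades at P = 10.
The demand price at Q = 4 is 173. CS is the trapezoid between demand and 10 over [0, 4]: (1/2)[(189 - 10) + (173 - 10)](4) = 684.

684.00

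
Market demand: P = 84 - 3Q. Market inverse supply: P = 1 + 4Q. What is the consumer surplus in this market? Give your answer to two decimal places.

Setting demand equal to supply, 83 = 7Q, so Q* = 11.8571 and P* = 48.4286.
The demand choke price is 84, so CS = (1/2)(Q*)(84 - P*) = (1/2)(11.8571)(35.5714) = 210.8878.

210.89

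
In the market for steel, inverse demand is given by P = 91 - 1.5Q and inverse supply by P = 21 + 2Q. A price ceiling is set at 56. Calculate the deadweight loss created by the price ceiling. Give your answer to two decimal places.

10.94

Without the control, 91 - 1.5Q = 21 + 2Q so Q* = 20 and P* = 61.
At the ceiling price 56, quantity supplied is (56 - 21)/2 = 17.5; supply is the short side, so Q = 17.5 trades at P = 56.
The lost-trades triangle has base Q* - 17.5 = 2.5 and height equal to the gap between the curves at Q = 17.5, which is 64.75 - 56 = 8.75. DWL = (1/2)(2.5)(8.75) = 10.9375.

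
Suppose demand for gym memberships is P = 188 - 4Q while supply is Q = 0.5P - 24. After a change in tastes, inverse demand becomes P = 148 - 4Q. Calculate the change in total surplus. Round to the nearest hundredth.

Rewriting supply in inverse form: P = 48 + 2Q.
Initial equilibrium: Q_0 = 23.3333, P_0 = 94.6667; CS_0 = (1/2)(23.3333)(93.3333) = 1088.8889, PS_0 = (1/2)(23.3333)(46.6667) = 544.4444.
New equilibrium: 148 - 4Q = 48 + 2Q gives Q_1 = 16.6667, P_1 = 81.3333; CS_1 = 555.5556, PS_1 = 277.7778.
Change in total surplus = (555.5556 + 277.7778) - (1088.8889 + 544.4444) = -800.

-800.00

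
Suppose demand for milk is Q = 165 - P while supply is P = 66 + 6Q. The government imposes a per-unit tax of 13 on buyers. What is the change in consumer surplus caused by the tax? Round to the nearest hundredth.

Rewriting demand in inverse form: P = 165 - Q.
Pre-tax equilibrium: 165 - Q = 66 + 6Q gives Q* = 14.1429, P* = 150.8571.
A tax on buyers shifts demand down by 13: (165 - 13) - Q = 66 + 6Q, so Q_t = 12.2857. Buyers pay P_b = 152.7143; sellers receive P_s = P_b - 13 = 139.7143.
CS falls from (1/2)(14.1429)(14.1429) = 100.0102 to (1/2)(12.2857)(12.2857) = 75.4694, a change of -24.5408.

-24.54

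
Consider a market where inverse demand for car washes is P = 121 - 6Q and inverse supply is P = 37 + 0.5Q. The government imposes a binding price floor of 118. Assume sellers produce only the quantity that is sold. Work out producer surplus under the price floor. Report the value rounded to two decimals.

40.44

Without the control, 121 - 6Q = 37 + 0.5Q so Q* = 12.9231 and P* = 43.4615.
At the floor price 118, quantity demanded is (121 - 118)/6 = 0.5; demand is the short side, so Q = 0.5 trades at P = 118.
The supply price at Q = 0.5 is 37.25. PS is the trapezoid between 118 and supply over [0, 0.5]: (1/2)[(118 - 37) + (118 - 37.25)](0.5) = 40.4375.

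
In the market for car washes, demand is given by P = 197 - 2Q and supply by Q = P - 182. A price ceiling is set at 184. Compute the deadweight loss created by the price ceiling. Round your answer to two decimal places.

13.50

Rewriting supply in inverse form: P = 182 + Q.
Without the control, 197 - 2Q = 182 + Q so Q* = 5 and P* = 187.
At P = 184, sellers supply (184 - 182)/1 = 2 while buyers want more, so the quantity traded is 2 at price 184.
The lost-trades triangle has base Q* - 2 = 3 and height equal to the gap between the curves at Q = 2, which is 193 - 184 = 9. DWL = (1/2)(3)(9) = 13.5.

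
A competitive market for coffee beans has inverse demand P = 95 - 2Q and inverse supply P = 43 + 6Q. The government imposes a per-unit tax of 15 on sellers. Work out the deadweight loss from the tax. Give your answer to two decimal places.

Pre-tax equilibrium: 95 - 2Q = 43 + 6Q gives Q* = 6.5, P* = 82.
A tax on sellers shifts supply up by 15: 95 - 2Q = 43 + 6Q + 15, so Q_t = 4.625. Buyers pay P_b = 85.75; sellers receive P_s = P_b - 15 = 70.75.
Deadweight loss is the triangle between the curves from Q_t to Q*: (1/2)(6.5 - 4.625)(15) = 14.0625.

14.06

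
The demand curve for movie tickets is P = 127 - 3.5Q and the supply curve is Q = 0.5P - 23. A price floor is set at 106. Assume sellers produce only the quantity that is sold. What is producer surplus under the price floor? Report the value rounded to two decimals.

324.00

Rewriting supply in inverse form: P = 46 + 2Q.
Without the control, 127 - 3.5Q = 46 + 2Q so Q* = 14.7273 and P* = 75.4545.
At P = 106, buyers demand (127 - 106)/3.5 = 6 while sellers would supply more, so the quantity traded is 6 at price 106.
The supply price at Q = 6 is 58. PS is the trapezoid between 106 and supply over [0, 6]: (1/2)[(106 - 46) + (106 - 58)](6) = 324.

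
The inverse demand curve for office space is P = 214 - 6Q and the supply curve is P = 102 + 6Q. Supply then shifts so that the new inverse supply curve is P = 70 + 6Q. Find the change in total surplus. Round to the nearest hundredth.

341.33

Initial equilibrium: Q_0 = 9.3333, P_0 = 158; CS_0 = (1/2)(9.3333)(56) = 261.3333, PS_0 = (1/2)(9.3333)(56) = 261.3333.
New equilibrium: 214 - 6Q = 70 + 6Q gives Q_1 = 12, P_1 = 142; CS_1 = 432, PS_1 = 432.
Change in total surplus = (432 + 432) - (261.3333 + 261.3333) = 341.3333.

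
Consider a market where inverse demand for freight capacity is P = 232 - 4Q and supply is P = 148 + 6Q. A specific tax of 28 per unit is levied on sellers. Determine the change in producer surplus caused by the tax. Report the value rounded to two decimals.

Pre-tax equilibrium: 232 - 4Q = 148 + 6Q gives Q* = 8.4, P* = 198.4.
With the tax, sellers need 28 more per unit: 232 - 4Q = 148 + 6Q + 28, so Q_t = 5.6. Buyers pay P_b = 209.6; sellers receive P_s = P_b - 28 = 181.6.
Producers lose the trapezoid between P_s and P* out to Q_t plus the triangle from Q_t to Q*: change in PS = 94.08 - 211.68 = -117.6.

-117.60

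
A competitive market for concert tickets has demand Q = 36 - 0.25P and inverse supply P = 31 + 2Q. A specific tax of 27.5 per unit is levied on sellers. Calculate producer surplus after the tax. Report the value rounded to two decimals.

203.06

Rewriting demand in inverse form: P = 144 - 4Q.
Without the tax, 144 - 4Q = 31 + 2Q so Q* = 18.8333 and P* = 68.6667.
A tax on sellers shifts supply up by 27.5: 144 - 4Q = 31 + 2Q + 27.5, so Q_t = 14.25. Buyers pay P_b = 87; sellers receive P_s = P_b - 27.5 = 59.5.
PS = (1/2)(Q_t)(P_s - 31) = (1/2)(14.25)(28.5) = 203.0625.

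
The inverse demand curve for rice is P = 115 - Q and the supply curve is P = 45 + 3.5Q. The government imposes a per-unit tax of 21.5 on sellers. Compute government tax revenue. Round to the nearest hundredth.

231.72

Pre-tax equilibrium: 115 - Q = 45 + 3.5Q gives Q* = 15.5556, P* = 99.4444.
With the tax, sellers need 21.5 more per unit: 115 - Q = 45 + 3.5Q + 21.5, so Q_t = 10.7778. Buyers pay P_b = 104.2222; sellers receive P_s = P_b - 21.5 = 82.7222.
Tax revenue = t x Q_t = 21.5 x 10.7778 = 231.7222.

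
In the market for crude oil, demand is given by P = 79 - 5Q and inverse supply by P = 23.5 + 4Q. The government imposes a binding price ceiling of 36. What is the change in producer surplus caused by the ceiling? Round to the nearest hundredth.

-56.52

Free-market equilibrium: 79 - 5Q = 23.5 + 4Q gives Q* = 6.1667, P* = 48.1667.
At the ceiling price 36, quantity supplied is (36 - 23.5)/4 = 3.125; supply is the short side, so Q = 3.125 trades at P = 36.
PS goes from (1/2)(6.1667)(24.6667) = 76.0556 to 19.5312 (computed as (36 - 23.5)(3.125) - (1/2)(4)(3.125)^2), a change of -56.5243.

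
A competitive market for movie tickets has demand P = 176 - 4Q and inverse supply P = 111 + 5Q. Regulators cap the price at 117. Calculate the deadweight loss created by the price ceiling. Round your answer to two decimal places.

163.20

Free-market equilibrium: 176 - 4Q = 111 + 5Q gives Q* = 7.2222, P* = 147.1111.
At P = 117, sellers supply (117 - 111)/5 = 1.2 while buyers want more, so the quantity traded is 1.2 at price 117.
At Q = 1.2 the demand price is 171.2 and the supply price is 117. Deadweight loss is the triangle between the curves from 1.2 to 7.2222: (1/2)(171.2 - 117)(7.2222 - 1.2) = 163.2022.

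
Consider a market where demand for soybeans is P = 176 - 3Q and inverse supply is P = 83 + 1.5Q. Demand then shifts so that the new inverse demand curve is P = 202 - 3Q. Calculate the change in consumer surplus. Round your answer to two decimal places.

408.30

Initial equilibrium: Q_0 = 20.6667, P_0 = 114; CS_0 = (1/2)(20.6667)(62) = 640.6667, PS_0 = (1/2)(20.6667)(31) = 320.3333.
New equilibrium: 202 - 3Q = 83 + 1.5Q gives Q_1 = 26.4444, P_1 = 122.6667; CS_1 = 1048.963, PS_1 = 524.4815.
Change in consumer surplus = 1048.963 - 640.6667 = 408.2963.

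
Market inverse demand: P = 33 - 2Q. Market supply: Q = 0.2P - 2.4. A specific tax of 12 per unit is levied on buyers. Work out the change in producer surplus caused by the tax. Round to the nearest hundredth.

-18.37

Rewriting supply in inverse form: P = 12 + 5Q.
Without the tax, 33 - 2Q = 12 + 5Q so Q* = 3 and P* = 27.
A tax on buyers shifts demand down by 12: (33 - 12) - 2Q = 12 + 5Q, so Q_t = 1.2857. Buyers pay P_b = 30.4286; sellers receive P_s = P_b - 12 = 18.4286.
Producers lose the trapezoid between P_s and P* out to Q_t plus the triangle from Q_t to Q*: change in PS = 4.1327 - 22.5 = -18.3673.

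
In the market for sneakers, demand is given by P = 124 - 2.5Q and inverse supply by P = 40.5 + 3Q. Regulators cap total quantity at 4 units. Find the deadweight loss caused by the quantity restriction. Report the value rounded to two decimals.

Unrestricted equilibrium: Q* = (124 - 40.5)/(2.5 + 3) = 15.1818.
At Q = 4 the demand price is 124 - 2.5(4) = 114 and the supply price is 40.5 + 3(4) = 52.5.
DWL = (1/2)(gap between curves at 4) x (Q* - 4) = (1/2)(61.5)(11.1818) = 343.8409.

343.84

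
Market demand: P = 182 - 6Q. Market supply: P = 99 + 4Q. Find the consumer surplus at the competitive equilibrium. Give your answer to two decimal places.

206.67

Setting demand equal to supply, 83 = 10Q, so Q* = 8.3 and P* = 132.2.
Consumer surplus is the triangle under demand above P*: (1/2)(8.3)(182 - 132.2) = (1/2)(8.3)(49.8) = 206.67.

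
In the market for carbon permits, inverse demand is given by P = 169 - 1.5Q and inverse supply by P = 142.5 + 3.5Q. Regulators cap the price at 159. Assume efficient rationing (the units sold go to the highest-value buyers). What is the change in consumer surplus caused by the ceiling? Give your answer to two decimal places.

9.41

Free-market equilibrium: 169 - 1.5Q = 142.5 + 3.5Q gives Q* = 5.3, P* = 161.05.
At P = 159, sellers supply (159 - 142.5)/3.5 = 4.7143 while buyers want more, so the quantity traded is 4.7143 at price 159.
CS goes from (1/2)(5.3)(7.95) = 21.0675 to 30.4745 (computed as (169 - 159)(4.7143) - (1/2)(1.5)(4.7143)^2), a change of 9.407.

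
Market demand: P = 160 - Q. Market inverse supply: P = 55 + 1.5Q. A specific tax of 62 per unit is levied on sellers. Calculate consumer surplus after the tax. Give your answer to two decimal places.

Without the tax, 160 - Q = 55 + 1.5Q so Q* = 42 and P* = 118.
With the tax, sellers need 62 more per unit: 160 - Q = 55 + 1.5Q + 62, so Q_t = 17.2. Buyers pay P_b = 142.8; sellers receive P_s = P_b - 62 = 80.8.
Consumer surplus is the triangle under demand above P_b: (1/2)(17.2)(160 - 142.8) = 147.92.

147.92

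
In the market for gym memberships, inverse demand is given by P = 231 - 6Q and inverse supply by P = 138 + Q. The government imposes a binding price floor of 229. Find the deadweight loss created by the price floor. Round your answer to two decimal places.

Without the control, 231 - 6Q = 138 + Q so Q* = 13.2857 and P* = 151.2857.
At P = 229, buyers demand (231 - 229)/6 = 0.3333 while sellers would supply more, so the quantity traded is 0.3333 at price 229.
At Q = 0.3333 the demand price is 229 and the supply price is 138.3333. Deadweight loss is the triangle between the curves from 0.3333 to 13.2857: (1/2)(229 - 138.3333)(13.2857 - 0.3333) = 587.1746.

587.17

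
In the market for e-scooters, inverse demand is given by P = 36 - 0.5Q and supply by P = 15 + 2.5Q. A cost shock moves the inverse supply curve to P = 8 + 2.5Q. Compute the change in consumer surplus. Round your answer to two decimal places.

Initial equilibrium: Q_0 = 7, P_0 = 32.5; CS_0 = (1/2)(7)(3.5) = 12.25, PS_0 = (1/2)(7)(17.5) = 61.25.
New equilibrium: 36 - 0.5Q = 8 + 2.5Q gives Q_1 = 9.3333, P_1 = 31.3333; CS_1 = 21.7778, PS_1 = 108.8889.
Change in consumer surplus = 21.7778 - 12.25 = 9.5278.

9.53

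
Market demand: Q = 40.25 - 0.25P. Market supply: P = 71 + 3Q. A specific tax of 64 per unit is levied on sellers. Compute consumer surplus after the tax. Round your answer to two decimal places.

Rewriting demand in inverse form: P = 161 - 4Q.
Pre-tax equilibrium: 161 - 4Q = 71 + 3Q gives Q* = 12.8571, P* = 109.5714.
A tax on sellers shifts supply up by 64: 161 - 4Q = 71 + 3Q + 64, so Q_t = 3.7143. Buyers pay P_b = 146.1429; sellers receive P_s = P_b - 64 = 82.1429.
Consumer surplus is the triangle under demand above P_b: (1/2)(3.7143)(161 - 146.1429) = 27.5918.

27.59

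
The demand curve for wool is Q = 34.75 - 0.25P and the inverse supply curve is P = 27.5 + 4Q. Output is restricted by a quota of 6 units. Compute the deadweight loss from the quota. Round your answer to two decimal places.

Rewriting demand in inverse form: P = 139 - 4Q.
Without the quota, 139 - 4Q = 27.5 + 4Q gives Q* = 13.9375.
At Q = 6 the demand price is 139 - 4(6) = 115 and the supply price is 27.5 + 4(6) = 51.5.
Deadweight loss is the triangle between the curves from 6 to 13.9375: (1/2)(115 - 51.5)(13.9375 - 6) = 252.0156.

252.02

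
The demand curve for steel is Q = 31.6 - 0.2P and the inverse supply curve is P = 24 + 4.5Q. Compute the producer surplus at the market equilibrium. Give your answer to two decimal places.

Rewriting demand in inverse form: P = 158 - 5Q.
Setting demand equal to supply, 134 = 9.5Q, so Q* = 14.1053 and P* = 87.4737.
The supply curve's price intercept is 24, so PS = (1/2)(Q*)(P* - 24) = (1/2)(14.1053)(63.4737) = 447.6565.

447.66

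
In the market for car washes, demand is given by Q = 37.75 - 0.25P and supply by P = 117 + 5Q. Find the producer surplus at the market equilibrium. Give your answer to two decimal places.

35.68

Rewriting demand in inverse form: P = 151 - 4Q.
Equilibrium: 151 - 4Q = 117 + 5Q, so Q* = 3.7778 and P* = 135.8889.
PS is the area between P* and the supply curve from 0 to Q*: (1/2)(3.7778)(18.8889) = 35.679.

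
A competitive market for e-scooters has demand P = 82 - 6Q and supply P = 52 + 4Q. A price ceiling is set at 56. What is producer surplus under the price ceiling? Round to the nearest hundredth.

Free-market equilibrium: 82 - 6Q = 52 + 4Q gives Q* = 3, P* = 64.
At P = 56, sellers supply (56 - 52)/4 = 1 while buyers want more, so the quantity traded is 1 at price 56.
PS is the triangle above supply below 56: (1/2)(1)(56 - 52) = 2.

2.00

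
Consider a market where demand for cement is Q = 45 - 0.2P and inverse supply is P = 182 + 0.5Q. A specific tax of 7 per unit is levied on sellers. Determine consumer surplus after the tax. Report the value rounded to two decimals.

Rewriting demand in inverse form: P = 225 - 5Q.
Without the tax, 225 - 5Q = 182 + 0.5Q so Q* = 7.8182 and P* = 185.9091.
A tax on sellers shifts supply up by 7: 225 - 5Q = 182 + 0.5Q + 7, so Q_t = 6.5455. Buyers pay P_b = 192.2727; sellers receive P_s = P_b - 7 = 185.2727.
CS = (1/2)(Q_t)(225 - P_b) = (1/2)(6.5455)(32.7273) = 107.1074.

107.11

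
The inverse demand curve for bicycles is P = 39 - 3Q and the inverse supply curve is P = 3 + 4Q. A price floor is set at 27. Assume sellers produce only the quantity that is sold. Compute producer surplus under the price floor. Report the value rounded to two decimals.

Free-market equilibrium: 39 - 3Q = 3 + 4Q gives Q* = 5.1429, P* = 23.5714.
At the floor price 27, quantity demanded is (39 - 27)/3 = 4; demand is the short side, so Q = 4 trades at P = 27.
The supply price at Q = 4 is 19. PS is the trapezoid between 27 and supply over [0, 4]: (1/2)[(27 - 3) + (27 - 19)](4) = 64.

64.00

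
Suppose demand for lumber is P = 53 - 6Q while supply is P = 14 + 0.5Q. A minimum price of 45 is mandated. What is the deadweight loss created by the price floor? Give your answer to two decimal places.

70.78

Free-market equilibrium: 53 - 6Q = 14 + 0.5Q gives Q* = 6, P* = 17.
At the floor price 45, quantity demanded is (53 - 45)/6 = 1.3333; demand is the short side, so Q = 1.3333 trades at P = 45.
The lost-trades triangle has base Q* - 1.3333 = 4.6667 and height equal to the gap between the curves at Q = 1.3333, which is 45 - 14.6667 = 30.3333. DWL = (1/2)(4.6667)(30.3333) = 70.7778.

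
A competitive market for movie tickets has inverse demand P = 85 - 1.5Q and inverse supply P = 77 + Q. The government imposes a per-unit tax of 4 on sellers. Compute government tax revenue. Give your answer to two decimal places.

6.40

Pre-tax equilibrium: 85 - 1.5Q = 77 + Q gives Q* = 3.2, P* = 80.2.
With the tax, sellers need 4 more per unit: 85 - 1.5Q = 77 + Q + 4, so Q_t = 1.6. Buyers pay P_b = 82.6; sellers receive P_s = P_b - 4 = 78.6.
Tax revenue = t x Q_t = 4 x 1.6 = 6.4.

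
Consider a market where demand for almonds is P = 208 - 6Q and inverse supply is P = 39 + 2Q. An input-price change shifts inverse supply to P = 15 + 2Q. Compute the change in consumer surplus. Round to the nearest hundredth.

407.25

Initial equilibrium: Q_0 = 21.125, P_0 = 81.25; CS_0 = (1/2)(21.125)(126.75) = 1338.7969, PS_0 = (1/2)(21.125)(42.25) = 446.2656.
New equilibrium: 208 - 6Q = 15 + 2Q gives Q_1 = 24.125, P_1 = 63.25; CS_1 = 1746.0469, PS_1 = 582.0156.
Change in consumer surplus = 1746.0469 - 1338.7969 = 407.25.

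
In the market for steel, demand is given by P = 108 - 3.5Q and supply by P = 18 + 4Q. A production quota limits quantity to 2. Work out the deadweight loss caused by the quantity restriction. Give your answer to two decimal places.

Without the quota, 108 - 3.5Q = 18 + 4Q gives Q* = 12.
At Q = 2 the demand price is 108 - 3.5(2) = 101 and the supply price is 18 + 4(2) = 26.
Deadweight loss is the triangle between the curves from 2 to 12: (1/2)(101 - 26)(12 - 2) = 375.

375.00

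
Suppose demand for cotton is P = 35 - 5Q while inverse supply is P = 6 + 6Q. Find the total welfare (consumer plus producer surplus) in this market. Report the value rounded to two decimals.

38.23

Setting demand equal to supply, 29 = 11Q, so Q* = 2.6364 and P* = 21.8182.
CS = (1/2)(2.6364)(13.1818) = 17.376 and PS = (1/2)(2.6364)(15.8182) = 20.8512, so total surplus = 38.2273.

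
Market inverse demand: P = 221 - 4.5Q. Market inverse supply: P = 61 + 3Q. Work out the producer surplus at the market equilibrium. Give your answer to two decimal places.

Setting demand equal to supply, 160 = 7.5Q, so Q* = 21.3333 and P* = 125.
PS is the area between P* and the supply curve from 0 to Q*: (1/2)(21.3333)(64) = 682.6667.

682.67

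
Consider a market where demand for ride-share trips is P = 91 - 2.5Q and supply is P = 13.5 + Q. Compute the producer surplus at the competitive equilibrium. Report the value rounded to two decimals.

Setting demand equal to supply, 77.5 = 3.5Q, so Q* = 22.1429 and P* = 35.6429.
The supply curve's price intercept is 13.5, so PS = (1/2)(Q*)(P* - 13.5) = (1/2)(22.1429)(22.1429) = 245.1531.

245.15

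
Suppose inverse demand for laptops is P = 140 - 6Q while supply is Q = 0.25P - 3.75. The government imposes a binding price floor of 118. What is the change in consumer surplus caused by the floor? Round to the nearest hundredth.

-428.42

Rewriting supply in inverse form: P = 15 + 4Q.
Free-market equilibrium: 140 - 6Q = 15 + 4Q gives Q* = 12.5, P* = 65.
At the floor price 118, quantity demanded is (140 - 118)/6 = 3.6667; demand is the short side, so Q = 3.6667 trades at P = 118.
CS goes from (1/2)(12.5)(75) = 468.75 to 40.3333 (computed as (140 - 118)(3.6667) - (1/2)(6)(3.6667)^2), a change of -428.4167.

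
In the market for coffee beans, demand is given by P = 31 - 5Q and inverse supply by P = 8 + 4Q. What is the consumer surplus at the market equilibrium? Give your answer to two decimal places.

Setting demand equal to supply, 23 = 9Q, so Q* = 2.5556 and P* = 18.2222.
The demand choke price is 31, so CS = (1/2)(Q*)(31 - P*) = (1/2)(2.5556)(12.7778) = 16.3272.

16.33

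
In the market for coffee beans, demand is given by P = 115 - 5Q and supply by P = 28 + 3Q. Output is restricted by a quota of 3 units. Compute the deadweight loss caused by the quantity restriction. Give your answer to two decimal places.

248.06

Without the quota, 115 - 5Q = 28 + 3Q gives Q* = 10.875.
At Q = 3 the demand price is 115 - 5(3) = 100 and the supply price is 28 + 3(3) = 37.
Deadweight loss is the triangle between the curves from 3 to 10.875: (1/2)(100 - 37)(10.875 - 3) = 248.0625.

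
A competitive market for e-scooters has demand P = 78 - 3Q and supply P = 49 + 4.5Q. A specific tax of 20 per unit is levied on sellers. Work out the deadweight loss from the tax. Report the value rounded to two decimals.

26.67

Pre-tax equilibrium: 78 - 3Q = 49 + 4.5Q gives Q* = 3.8667, P* = 66.4.
With the tax, sellers need 20 more per unit: 78 - 3Q = 49 + 4.5Q + 20, so Q_t = 1.2. Buyers pay P_b = 74.4; sellers receive P_s = P_b - 20 = 54.4.
Deadweight loss is the triangle between the curves from Q_t to Q*: (1/2)(3.8667 - 1.2)(20) = 26.6667.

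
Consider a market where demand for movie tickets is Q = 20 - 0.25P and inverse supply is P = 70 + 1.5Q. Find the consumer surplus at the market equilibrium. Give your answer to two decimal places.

6.61

Rewriting demand in inverse form: P = 80 - 4Q.
Set 80 - 4Q = 70 + 1.5Q, which gives 10 = 5.5Q, so Q* = 1.8182 and P* = 80 - 4(1.8182) = 72.7273.
Consumer surplus is the triangle under demand above P*: (1/2)(1.8182)(80 - 72.7273) = (1/2)(1.8182)(7.2727) = 6.6116.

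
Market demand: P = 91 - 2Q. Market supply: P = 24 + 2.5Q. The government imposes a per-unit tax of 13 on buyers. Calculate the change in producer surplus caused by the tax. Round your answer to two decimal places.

-97.10

Without the tax, 91 - 2Q = 24 + 2.5Q so Q* = 14.8889 and P* = 61.2222.
A tax on buyers shifts demand down by 13: (91 - 13) - 2Q = 24 + 2.5Q, so Q_t = 12. Buyers pay P_b = 67; sellers receive P_s = P_b - 13 = 54.
PS falls from (1/2)(14.8889)(37.2222) = 277.0988 to (1/2)(12)(30) = 180, a change of -97.0988.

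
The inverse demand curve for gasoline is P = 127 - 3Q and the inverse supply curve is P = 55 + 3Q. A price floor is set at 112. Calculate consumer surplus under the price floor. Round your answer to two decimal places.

37.50

Without the control, 127 - 3Q = 55 + 3Q so Q* = 12 and P* = 91.
At P = 112, buyers demand (127 - 112)/3 = 5 while sellers would supply more, so the quantity traded is 5 at price 112.
CS is the triangle under demand above 112: (1/2)(5)(127 - 112) = 37.5.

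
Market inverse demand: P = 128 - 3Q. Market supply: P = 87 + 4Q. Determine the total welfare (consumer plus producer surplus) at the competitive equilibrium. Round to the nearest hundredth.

120.07

Setting demand equal to supply, 41 = 7Q, so Q* = 5.8571 and P* = 110.4286.
CS = (1/2)(5.8571)(17.5714) = 51.4592 and PS = (1/2)(5.8571)(23.4286) = 68.6122, so total surplus = 120.0714.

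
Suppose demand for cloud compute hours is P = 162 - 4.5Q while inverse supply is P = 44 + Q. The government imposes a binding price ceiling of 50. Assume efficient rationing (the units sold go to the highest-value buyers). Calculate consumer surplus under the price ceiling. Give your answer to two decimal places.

591.00

Without the control, 162 - 4.5Q = 44 + Q so Q* = 21.4545 and P* = 65.4545.
At the ceiling price 50, quantity supplied is (50 - 44)/1 = 6; supply is the short side, so Q = 6 trades at P = 50.
The demand price at Q = 6 is 135. CS is the trapezoid between demand and 50 over [0, 6]: (1/2)[(162 - 50) + (135 - 50)](6) = 591.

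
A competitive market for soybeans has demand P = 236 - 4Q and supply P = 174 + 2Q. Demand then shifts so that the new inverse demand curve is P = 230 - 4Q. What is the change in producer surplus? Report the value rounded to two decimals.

Initial equilibrium: Q_0 = 10.3333, P_0 = 194.6667; CS_0 = (1/2)(10.3333)(41.3333) = 213.5556, PS_0 = (1/2)(10.3333)(20.6667) = 106.7778.
New equilibrium: 230 - 4Q = 174 + 2Q gives Q_1 = 9.3333, P_1 = 192.6667; CS_1 = 174.2222, PS_1 = 87.1111.
Change in producer surplus = 87.1111 - 106.7778 = -19.6667.

-19.67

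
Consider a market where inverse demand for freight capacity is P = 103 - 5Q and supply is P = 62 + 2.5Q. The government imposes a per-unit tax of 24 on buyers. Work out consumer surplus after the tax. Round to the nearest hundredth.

Without the tax, 103 - 5Q = 62 + 2.5Q so Q* = 5.4667 and P* = 75.6667.
With the tax, buyers' net willingness to pay falls by 24: (103 - 24) - 5Q = 62 + 2.5Q, so Q_t = 2.2667. Buyers pay P_b = 91.6667; sellers receive P_s = P_b - 24 = 67.6667.
CS = (1/2)(Q_t)(103 - P_b) = (1/2)(2.2667)(11.3333) = 12.8444.

12.84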